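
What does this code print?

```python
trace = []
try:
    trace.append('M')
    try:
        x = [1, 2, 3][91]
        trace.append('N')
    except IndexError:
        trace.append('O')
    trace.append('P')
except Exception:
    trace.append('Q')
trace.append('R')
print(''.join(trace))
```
MOPR

Inner exception caught by inner handler, outer continues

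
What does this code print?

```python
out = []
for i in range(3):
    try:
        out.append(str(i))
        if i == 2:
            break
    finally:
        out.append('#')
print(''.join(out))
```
0#1#2#

finally runs even when breaking out of loop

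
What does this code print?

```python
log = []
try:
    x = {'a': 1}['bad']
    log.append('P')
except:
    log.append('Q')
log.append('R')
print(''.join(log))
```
QR

Exception raised in try, caught by bare except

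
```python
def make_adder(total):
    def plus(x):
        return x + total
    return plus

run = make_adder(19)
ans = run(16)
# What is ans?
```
35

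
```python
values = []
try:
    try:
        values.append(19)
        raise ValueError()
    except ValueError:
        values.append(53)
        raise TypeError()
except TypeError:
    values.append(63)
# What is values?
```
[19, 53, 63]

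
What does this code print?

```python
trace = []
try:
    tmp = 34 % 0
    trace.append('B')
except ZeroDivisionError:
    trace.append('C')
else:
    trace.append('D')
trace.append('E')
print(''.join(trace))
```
CE

else block skipped when exception is caught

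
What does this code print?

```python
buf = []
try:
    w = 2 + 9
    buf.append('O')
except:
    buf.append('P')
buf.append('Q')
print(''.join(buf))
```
OQ

No exception, try block completes normally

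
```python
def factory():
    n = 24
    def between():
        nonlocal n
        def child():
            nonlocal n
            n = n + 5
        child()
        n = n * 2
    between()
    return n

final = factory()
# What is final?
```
58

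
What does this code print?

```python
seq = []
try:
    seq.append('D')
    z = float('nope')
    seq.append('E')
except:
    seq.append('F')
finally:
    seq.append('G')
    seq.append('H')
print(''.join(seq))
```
DFGH

Code before exception runs, then except, then all of finally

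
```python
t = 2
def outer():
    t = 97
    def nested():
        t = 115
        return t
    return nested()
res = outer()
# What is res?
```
115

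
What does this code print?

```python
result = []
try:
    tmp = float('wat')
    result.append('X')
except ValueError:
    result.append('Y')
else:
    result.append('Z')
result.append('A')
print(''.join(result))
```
YA

else block skipped when exception is caught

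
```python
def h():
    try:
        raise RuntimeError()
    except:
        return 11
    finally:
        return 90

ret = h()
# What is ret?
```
90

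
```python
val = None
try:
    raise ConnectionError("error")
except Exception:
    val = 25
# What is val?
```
25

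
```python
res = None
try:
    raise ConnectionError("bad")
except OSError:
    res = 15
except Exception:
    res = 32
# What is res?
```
15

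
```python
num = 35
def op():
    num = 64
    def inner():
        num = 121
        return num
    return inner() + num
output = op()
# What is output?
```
185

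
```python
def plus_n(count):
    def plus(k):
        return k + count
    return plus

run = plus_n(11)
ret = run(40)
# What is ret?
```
51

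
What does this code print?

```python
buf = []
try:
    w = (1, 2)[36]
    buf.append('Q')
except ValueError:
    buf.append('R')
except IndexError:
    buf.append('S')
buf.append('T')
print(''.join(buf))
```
ST

IndexError is caught by its specific handler, not ValueError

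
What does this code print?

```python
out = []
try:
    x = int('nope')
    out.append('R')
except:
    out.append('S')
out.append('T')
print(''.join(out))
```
ST

Exception raised in try, caught by bare except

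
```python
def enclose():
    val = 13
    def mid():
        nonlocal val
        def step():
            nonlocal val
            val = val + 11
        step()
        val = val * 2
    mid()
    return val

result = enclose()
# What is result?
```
48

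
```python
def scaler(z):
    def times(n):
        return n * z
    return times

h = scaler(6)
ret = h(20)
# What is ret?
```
120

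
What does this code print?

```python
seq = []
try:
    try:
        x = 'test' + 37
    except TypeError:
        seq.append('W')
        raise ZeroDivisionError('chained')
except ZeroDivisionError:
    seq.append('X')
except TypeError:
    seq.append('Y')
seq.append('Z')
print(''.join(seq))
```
WXZ

ZeroDivisionError raised and caught, original TypeError not re-raised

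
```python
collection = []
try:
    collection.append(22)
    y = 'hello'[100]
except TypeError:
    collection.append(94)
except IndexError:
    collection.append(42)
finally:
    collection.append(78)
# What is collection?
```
[22, 42, 78]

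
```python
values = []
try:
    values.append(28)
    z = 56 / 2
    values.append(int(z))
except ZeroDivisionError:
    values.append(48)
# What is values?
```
[28, 28]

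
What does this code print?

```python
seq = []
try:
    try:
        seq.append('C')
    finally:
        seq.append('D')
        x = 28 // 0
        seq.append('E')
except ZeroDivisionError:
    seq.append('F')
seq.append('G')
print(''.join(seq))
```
CDFG

Exception in inner finally caught by outer except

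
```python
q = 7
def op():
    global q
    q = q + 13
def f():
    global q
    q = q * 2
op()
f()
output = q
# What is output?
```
40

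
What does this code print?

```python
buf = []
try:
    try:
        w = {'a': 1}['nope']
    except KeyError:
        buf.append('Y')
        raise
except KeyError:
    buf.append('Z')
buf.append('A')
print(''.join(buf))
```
YZA

raise without argument re-raises current exception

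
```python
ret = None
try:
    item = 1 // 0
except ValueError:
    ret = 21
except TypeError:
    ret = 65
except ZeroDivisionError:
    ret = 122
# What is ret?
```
122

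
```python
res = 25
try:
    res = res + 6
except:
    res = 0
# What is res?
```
31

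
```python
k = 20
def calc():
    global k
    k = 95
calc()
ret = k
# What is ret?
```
95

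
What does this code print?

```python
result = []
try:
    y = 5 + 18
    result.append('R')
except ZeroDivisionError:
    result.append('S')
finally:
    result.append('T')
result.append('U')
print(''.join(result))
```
RTU

finally runs after normal execution too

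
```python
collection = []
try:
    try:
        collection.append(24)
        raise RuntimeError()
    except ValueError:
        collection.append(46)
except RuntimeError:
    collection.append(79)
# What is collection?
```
[24, 79]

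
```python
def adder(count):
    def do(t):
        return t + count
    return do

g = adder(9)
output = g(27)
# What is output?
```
36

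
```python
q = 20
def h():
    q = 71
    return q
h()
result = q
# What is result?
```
20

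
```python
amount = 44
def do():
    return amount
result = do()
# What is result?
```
44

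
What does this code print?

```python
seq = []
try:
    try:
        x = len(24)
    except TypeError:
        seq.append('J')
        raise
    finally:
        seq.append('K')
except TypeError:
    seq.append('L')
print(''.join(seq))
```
JKL

finally runs before re-raised exception propagates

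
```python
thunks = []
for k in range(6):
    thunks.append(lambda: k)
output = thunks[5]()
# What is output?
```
5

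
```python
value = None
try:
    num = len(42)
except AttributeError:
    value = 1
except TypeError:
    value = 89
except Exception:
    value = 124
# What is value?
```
89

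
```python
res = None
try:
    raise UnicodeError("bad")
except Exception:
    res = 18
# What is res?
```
18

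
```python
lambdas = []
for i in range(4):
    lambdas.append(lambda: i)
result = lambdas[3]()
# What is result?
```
3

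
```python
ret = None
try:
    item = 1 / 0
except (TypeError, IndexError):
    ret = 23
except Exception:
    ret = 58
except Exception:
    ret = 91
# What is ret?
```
58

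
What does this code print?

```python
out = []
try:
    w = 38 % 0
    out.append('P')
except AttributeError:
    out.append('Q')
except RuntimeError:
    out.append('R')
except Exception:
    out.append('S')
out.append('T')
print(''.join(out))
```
ST

ZeroDivisionError not specifically caught, falls to Exception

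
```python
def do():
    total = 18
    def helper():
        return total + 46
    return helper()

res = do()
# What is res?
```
64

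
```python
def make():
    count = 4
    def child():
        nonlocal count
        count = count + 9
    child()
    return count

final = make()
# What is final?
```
13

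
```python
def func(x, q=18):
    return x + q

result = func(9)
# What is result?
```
27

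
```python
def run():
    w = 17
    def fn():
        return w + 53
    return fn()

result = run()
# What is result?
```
70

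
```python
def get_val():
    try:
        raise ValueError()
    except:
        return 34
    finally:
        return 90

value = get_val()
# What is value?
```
90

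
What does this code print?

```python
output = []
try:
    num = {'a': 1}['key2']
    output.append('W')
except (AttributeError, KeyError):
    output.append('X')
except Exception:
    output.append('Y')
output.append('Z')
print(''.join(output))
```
XZ

KeyError matches tuple containing it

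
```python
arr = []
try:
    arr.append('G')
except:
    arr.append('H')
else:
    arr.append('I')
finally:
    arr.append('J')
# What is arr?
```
['G', 'I', 'J']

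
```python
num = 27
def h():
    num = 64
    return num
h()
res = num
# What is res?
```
27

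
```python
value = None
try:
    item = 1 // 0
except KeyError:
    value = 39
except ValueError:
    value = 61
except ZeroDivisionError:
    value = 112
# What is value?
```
112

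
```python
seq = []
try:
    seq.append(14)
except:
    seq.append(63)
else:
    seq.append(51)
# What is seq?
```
[14, 51]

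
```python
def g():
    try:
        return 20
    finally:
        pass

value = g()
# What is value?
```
20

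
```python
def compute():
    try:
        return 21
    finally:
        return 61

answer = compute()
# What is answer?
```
61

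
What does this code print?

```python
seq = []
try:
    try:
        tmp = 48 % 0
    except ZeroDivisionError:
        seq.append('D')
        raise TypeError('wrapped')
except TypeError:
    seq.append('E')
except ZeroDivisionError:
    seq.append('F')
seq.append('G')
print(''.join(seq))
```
DEG

TypeError raised and caught, original ZeroDivisionError not re-raised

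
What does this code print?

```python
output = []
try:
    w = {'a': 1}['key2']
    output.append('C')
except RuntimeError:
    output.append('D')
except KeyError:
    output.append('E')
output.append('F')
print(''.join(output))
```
EF

KeyError is caught by its specific handler, not RuntimeError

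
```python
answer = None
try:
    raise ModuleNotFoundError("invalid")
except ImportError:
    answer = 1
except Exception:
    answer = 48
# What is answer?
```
1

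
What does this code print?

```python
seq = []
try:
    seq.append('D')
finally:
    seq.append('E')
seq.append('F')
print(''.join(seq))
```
DEF

try/finally without except, no exception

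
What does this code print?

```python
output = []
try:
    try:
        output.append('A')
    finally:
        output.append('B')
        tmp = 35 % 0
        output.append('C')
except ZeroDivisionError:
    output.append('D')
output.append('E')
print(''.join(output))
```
ABDE

Exception in inner finally caught by outer except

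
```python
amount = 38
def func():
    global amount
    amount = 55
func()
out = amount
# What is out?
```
55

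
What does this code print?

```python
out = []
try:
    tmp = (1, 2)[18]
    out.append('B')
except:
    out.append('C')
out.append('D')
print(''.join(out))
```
CD

Exception raised in try, caught by bare except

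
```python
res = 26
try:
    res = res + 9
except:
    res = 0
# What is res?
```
35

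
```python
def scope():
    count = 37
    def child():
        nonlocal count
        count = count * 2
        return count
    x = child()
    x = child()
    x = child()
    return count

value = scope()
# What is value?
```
296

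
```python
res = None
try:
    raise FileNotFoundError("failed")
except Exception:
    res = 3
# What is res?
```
3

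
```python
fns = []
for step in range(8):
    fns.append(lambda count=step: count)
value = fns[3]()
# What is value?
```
3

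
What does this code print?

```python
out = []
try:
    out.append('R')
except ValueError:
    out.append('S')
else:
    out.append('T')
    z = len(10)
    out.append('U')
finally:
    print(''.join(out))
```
RT

Try succeeds, else appends 'T', TypeError in else is uncaught, finally prints before exception propagates ('U' never appended)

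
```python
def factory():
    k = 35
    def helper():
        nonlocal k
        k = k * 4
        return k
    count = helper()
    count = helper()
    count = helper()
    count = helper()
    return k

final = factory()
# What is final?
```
8960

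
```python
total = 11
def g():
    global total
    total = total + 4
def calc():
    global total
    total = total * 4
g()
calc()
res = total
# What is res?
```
60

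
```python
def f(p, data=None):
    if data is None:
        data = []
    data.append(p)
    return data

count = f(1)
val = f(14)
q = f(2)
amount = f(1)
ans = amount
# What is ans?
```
[1]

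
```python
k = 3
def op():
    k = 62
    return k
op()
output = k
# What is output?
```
3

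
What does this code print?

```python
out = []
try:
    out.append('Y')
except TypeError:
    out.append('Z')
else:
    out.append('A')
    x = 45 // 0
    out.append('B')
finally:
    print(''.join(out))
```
YA

Try succeeds, else appends 'A', ZeroDivisionError in else is uncaught, finally prints before exception propagates ('B' never appended)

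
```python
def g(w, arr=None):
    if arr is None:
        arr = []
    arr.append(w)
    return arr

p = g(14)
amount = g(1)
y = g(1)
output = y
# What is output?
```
[1]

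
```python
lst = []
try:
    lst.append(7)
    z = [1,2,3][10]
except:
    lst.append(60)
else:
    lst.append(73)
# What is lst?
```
[7, 60]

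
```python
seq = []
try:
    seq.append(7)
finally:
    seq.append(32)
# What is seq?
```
[7, 32]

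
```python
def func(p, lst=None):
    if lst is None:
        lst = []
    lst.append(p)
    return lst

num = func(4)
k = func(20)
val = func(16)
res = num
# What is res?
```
[4]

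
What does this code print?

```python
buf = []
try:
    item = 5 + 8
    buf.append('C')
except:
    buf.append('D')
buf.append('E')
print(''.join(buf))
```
CE

No exception, try block completes normally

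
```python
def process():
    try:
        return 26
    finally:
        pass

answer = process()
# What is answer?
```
26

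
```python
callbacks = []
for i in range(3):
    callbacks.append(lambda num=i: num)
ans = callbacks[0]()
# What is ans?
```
0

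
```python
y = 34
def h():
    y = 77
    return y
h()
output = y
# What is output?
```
34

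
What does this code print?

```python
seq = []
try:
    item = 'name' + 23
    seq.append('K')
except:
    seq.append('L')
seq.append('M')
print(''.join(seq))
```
LM

Exception raised in try, caught by bare except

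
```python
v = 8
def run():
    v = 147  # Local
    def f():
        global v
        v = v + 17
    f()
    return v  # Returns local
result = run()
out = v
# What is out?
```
25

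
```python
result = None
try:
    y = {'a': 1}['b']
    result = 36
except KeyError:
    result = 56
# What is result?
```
56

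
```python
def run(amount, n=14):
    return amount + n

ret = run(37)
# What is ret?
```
51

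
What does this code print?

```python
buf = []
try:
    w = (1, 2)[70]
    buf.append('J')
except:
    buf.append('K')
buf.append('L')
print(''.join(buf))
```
KL

Exception raised in try, caught by bare except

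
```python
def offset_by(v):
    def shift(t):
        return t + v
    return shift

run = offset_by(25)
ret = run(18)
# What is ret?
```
43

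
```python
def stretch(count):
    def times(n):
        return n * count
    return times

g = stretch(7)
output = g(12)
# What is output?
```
84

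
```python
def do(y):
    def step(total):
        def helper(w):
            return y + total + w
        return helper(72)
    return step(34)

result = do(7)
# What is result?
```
113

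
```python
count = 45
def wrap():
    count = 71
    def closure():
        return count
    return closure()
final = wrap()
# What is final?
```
71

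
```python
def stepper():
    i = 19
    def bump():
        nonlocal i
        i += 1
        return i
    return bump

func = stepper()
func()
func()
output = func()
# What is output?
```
22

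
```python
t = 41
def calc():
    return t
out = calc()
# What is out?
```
41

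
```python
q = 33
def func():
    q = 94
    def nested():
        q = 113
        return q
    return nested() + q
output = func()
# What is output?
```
207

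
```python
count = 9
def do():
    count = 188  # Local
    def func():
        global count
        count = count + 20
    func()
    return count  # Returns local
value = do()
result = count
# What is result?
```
29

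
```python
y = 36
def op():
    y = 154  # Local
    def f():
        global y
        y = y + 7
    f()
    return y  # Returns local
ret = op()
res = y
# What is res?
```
43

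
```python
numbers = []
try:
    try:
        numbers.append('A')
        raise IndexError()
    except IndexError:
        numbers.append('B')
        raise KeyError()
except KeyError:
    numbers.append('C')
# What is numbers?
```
['A', 'B', 'C']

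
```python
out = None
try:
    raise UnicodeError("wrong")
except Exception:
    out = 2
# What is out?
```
2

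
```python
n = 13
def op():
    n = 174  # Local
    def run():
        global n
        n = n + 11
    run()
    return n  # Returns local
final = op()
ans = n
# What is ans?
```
24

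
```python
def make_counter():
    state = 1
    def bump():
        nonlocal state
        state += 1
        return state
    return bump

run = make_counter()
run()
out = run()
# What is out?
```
3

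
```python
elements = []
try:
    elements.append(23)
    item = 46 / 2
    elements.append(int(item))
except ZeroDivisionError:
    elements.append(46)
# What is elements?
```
[23, 23]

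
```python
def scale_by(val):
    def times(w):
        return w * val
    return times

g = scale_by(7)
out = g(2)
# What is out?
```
14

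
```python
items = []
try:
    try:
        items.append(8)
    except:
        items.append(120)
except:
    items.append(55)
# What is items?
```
[8]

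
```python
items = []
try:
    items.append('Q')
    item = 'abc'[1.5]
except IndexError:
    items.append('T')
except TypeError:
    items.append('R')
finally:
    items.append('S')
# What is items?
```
['Q', 'R', 'S']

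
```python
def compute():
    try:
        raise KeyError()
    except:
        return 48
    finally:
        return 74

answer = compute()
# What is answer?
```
74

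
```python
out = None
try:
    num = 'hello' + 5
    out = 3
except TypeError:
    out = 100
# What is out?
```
100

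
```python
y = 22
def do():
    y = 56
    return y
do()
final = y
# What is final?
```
22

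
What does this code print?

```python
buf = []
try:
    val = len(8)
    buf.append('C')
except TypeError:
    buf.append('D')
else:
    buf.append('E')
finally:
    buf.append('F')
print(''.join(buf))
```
DF

Exception: except runs, else skipped, finally runs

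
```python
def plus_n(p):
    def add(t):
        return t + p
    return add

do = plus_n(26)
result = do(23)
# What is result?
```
49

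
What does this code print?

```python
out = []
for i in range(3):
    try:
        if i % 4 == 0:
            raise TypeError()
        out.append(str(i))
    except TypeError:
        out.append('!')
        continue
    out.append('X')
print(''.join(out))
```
!1X2X

continue in except skips rest of loop body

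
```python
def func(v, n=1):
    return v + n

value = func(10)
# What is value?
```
11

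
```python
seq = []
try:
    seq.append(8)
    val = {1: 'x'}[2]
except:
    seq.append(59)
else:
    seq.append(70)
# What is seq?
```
[8, 59]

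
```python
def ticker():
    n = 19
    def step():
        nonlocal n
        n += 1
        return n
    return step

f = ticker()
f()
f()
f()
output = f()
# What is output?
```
23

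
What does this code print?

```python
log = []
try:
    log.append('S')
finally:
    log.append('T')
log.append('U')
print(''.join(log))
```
STU

try/finally without except, no exception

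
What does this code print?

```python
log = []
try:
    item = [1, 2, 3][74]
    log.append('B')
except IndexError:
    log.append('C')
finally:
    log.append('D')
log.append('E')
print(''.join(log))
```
CDE

finally always runs, even after exception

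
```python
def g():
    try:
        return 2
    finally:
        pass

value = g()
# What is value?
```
2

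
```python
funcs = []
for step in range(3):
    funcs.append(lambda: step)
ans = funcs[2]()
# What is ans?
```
2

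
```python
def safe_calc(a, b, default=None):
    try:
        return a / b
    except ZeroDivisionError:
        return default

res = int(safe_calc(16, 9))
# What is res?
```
1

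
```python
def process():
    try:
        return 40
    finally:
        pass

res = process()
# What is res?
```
40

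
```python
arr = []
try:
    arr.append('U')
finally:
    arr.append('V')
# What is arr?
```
['U', 'V']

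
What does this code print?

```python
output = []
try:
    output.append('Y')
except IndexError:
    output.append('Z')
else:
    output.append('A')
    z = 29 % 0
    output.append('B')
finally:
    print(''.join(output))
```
YA

Try succeeds, else appends 'A', ZeroDivisionError in else is uncaught, finally prints before exception propagates ('B' never appended)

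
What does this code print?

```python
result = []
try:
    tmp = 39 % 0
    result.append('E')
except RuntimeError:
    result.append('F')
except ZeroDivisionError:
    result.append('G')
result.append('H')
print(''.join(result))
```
GH

ZeroDivisionError is caught by its specific handler, not RuntimeError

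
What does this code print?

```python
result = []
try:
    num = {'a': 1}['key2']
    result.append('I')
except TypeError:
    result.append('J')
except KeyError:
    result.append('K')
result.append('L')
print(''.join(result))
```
KL

KeyError is caught by its specific handler, not TypeError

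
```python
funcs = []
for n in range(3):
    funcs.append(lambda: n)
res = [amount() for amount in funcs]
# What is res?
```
[2, 2, 2]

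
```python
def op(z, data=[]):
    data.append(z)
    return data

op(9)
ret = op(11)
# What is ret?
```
[9, 11]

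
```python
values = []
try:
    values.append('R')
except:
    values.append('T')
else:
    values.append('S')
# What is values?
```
['R', 'S']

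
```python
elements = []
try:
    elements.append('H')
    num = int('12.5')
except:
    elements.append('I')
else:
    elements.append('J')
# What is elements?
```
['H', 'I']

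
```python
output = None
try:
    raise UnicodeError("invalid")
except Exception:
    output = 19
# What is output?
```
19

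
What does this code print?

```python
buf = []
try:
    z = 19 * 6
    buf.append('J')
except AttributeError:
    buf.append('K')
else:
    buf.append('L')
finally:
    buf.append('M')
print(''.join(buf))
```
JLM

else runs before finally when no exception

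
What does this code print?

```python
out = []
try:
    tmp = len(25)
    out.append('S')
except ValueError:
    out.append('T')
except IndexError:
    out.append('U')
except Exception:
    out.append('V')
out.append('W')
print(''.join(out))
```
VW

TypeError not specifically caught, falls to Exception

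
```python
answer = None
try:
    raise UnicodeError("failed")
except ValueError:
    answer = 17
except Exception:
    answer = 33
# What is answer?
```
17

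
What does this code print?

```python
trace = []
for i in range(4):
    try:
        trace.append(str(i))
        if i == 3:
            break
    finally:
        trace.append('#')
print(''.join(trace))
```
0#1#2#3#

finally runs even when breaking out of loop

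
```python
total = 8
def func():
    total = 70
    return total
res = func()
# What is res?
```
70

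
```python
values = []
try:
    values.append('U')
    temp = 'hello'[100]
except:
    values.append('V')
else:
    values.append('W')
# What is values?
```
['U', 'V']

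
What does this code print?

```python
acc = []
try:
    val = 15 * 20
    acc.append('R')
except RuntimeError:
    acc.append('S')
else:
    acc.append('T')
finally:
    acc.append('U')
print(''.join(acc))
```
RTU

else runs before finally when no exception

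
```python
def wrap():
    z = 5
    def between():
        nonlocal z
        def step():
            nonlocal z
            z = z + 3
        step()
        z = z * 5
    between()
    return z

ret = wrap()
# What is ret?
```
40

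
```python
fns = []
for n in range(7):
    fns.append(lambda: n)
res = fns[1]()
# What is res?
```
6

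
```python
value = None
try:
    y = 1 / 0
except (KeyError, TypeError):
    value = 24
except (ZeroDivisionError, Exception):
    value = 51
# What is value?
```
51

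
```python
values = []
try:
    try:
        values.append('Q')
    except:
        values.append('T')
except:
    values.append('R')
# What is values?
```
['Q']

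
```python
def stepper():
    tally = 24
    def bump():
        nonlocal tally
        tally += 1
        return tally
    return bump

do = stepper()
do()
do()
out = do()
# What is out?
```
27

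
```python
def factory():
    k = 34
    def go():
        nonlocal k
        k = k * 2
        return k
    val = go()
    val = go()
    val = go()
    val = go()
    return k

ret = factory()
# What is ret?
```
544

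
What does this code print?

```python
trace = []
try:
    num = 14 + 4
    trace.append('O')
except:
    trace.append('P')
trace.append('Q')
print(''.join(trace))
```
OQ

No exception, try block completes normally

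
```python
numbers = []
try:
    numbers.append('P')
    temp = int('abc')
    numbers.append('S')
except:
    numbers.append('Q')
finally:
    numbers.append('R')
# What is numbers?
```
['P', 'Q', 'R']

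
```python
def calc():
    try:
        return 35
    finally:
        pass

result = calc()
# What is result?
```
35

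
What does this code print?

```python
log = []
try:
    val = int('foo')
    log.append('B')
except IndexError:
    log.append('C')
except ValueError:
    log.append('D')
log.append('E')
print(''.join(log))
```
DE

ValueError is caught by its specific handler, not IndexError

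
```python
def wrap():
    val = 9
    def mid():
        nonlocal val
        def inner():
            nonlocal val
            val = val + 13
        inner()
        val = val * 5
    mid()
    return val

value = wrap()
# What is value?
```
110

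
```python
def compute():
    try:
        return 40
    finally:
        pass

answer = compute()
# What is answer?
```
40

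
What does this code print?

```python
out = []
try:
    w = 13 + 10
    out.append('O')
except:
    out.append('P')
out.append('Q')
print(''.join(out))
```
OQ

No exception, try block completes normally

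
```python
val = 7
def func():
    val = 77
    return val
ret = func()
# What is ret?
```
77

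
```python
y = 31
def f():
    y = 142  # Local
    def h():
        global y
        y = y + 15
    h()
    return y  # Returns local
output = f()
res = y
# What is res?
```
46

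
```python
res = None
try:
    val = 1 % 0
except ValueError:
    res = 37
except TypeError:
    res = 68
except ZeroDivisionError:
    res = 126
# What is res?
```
126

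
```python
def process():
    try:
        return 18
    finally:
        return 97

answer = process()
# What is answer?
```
97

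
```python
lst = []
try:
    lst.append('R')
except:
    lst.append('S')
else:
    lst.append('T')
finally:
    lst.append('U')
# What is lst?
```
['R', 'T', 'U']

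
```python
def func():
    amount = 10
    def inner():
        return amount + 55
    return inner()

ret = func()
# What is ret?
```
65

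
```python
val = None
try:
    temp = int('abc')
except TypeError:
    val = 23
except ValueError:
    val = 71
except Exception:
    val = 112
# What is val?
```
71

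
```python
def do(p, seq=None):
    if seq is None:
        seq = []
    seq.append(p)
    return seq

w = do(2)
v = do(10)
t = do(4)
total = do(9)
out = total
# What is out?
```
[9]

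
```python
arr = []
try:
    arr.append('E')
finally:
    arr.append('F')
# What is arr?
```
['E', 'F']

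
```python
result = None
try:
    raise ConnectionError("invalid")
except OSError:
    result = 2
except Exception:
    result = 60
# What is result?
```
2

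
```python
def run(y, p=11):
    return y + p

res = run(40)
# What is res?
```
51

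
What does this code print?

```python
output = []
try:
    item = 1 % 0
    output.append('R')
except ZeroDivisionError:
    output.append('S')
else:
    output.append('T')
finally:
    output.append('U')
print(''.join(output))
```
SU

Exception: except runs, else skipped, finally runs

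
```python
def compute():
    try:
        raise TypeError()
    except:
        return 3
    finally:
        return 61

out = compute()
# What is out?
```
61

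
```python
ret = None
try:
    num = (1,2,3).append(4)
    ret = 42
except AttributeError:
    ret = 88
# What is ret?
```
88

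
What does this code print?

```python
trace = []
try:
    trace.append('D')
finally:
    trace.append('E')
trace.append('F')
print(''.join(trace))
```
DEF

try/finally without except, no exception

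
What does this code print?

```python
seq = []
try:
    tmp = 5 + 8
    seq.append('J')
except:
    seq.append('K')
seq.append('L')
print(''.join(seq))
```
JL

No exception, try block completes normally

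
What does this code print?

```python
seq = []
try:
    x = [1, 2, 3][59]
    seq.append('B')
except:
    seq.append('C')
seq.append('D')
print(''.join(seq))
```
CD

Exception raised in try, caught by bare except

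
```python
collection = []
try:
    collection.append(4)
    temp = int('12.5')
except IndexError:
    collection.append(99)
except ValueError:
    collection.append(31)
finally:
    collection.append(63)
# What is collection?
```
[4, 31, 63]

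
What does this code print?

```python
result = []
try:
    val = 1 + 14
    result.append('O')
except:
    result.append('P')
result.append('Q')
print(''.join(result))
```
OQ

No exception, try block completes normally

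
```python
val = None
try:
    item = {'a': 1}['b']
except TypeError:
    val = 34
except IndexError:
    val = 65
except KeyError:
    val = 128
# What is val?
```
128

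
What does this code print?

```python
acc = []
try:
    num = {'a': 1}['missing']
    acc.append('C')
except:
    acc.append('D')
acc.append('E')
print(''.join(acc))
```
DE

Exception raised in try, caught by bare except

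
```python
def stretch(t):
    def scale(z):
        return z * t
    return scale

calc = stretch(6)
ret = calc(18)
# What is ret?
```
108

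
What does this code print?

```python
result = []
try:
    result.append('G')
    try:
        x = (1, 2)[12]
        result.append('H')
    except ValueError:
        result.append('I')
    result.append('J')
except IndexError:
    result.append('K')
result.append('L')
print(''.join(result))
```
GKL

Inner handler doesn't match, propagates to outer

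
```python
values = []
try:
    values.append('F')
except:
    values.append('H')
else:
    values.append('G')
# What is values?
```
['F', 'G']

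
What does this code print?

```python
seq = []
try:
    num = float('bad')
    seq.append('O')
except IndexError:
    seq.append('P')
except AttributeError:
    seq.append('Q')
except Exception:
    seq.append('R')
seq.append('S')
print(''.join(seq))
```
RS

ValueError not specifically caught, falls to Exception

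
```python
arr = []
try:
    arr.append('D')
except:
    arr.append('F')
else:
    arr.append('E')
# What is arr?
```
['D', 'E']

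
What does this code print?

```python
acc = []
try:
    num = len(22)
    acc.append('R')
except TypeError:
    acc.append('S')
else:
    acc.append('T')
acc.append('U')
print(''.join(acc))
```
SU

else block skipped when exception is caught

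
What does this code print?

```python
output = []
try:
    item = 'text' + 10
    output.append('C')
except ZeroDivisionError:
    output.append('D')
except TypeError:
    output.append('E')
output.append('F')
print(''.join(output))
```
EF

TypeError is caught by its specific handler, not ZeroDivisionError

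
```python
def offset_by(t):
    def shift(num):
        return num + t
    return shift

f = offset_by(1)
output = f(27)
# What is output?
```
28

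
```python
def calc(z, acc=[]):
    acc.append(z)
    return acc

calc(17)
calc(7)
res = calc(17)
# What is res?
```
[17, 7, 17]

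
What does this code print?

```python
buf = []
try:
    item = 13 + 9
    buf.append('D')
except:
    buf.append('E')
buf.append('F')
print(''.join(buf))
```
DF

No exception, try block completes normally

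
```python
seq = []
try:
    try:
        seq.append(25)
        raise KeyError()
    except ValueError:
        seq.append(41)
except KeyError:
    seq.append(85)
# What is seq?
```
[25, 85]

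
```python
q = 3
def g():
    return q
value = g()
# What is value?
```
3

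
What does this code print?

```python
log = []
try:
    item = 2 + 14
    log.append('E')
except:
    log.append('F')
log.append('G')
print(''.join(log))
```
EG

No exception, try block completes normally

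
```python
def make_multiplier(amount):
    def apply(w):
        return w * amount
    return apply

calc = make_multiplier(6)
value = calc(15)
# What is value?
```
90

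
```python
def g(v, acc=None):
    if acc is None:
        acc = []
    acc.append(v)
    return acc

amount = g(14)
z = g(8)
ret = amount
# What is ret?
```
[14]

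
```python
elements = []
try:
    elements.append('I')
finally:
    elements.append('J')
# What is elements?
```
['I', 'J']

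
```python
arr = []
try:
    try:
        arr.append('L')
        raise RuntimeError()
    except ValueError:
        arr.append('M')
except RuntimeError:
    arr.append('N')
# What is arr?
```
['L', 'N']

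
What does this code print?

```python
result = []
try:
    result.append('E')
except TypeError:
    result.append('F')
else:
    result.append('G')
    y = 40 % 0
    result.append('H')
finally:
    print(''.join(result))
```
EG

Try succeeds, else appends 'G', ZeroDivisionError in else is uncaught, finally prints before exception propagates ('H' never appended)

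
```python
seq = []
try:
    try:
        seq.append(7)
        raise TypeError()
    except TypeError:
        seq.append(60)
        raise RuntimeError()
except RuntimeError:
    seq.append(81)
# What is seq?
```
[7, 60, 81]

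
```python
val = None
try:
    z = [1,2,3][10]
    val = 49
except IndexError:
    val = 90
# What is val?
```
90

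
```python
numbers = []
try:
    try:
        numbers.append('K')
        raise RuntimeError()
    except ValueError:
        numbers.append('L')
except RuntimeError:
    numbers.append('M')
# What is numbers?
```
['K', 'M']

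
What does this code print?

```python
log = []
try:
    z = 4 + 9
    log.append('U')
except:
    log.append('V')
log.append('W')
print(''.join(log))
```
UW

No exception, try block completes normally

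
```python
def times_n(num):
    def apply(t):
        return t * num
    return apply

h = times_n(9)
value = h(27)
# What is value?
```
243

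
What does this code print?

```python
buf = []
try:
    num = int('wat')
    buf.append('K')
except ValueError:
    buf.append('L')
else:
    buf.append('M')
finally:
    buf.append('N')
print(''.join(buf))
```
LN

Exception: except runs, else skipped, finally runs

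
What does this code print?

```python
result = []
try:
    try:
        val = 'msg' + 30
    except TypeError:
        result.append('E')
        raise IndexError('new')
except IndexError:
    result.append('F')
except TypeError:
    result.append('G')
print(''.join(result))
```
EF

New IndexError raised, caught by outer IndexError handler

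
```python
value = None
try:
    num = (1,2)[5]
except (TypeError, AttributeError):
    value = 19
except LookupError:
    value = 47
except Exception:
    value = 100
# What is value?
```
47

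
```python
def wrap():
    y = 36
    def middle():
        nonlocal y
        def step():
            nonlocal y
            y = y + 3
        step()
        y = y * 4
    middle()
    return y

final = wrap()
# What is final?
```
156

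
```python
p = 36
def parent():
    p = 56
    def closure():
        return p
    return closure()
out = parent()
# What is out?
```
56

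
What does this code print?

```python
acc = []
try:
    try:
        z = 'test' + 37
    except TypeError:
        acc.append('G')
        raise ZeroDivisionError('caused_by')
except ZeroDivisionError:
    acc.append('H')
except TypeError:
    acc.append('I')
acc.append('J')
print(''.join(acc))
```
GHJ

ZeroDivisionError raised and caught, original TypeError not re-raised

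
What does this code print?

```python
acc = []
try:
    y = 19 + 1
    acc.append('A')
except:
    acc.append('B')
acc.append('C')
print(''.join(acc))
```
AC

No exception, try block completes normally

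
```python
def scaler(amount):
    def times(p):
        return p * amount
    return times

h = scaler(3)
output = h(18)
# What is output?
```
54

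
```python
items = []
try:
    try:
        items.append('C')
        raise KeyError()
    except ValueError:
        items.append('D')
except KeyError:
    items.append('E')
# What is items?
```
['C', 'E']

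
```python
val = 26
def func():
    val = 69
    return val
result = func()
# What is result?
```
69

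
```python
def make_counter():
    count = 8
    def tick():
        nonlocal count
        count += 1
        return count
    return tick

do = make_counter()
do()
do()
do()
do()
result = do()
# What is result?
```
13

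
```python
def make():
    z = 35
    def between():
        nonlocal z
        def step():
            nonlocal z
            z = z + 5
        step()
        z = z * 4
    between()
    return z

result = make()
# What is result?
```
160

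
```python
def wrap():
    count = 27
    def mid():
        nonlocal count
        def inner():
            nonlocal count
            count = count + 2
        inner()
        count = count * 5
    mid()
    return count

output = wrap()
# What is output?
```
145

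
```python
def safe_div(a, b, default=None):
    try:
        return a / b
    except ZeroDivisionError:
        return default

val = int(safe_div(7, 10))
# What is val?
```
0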